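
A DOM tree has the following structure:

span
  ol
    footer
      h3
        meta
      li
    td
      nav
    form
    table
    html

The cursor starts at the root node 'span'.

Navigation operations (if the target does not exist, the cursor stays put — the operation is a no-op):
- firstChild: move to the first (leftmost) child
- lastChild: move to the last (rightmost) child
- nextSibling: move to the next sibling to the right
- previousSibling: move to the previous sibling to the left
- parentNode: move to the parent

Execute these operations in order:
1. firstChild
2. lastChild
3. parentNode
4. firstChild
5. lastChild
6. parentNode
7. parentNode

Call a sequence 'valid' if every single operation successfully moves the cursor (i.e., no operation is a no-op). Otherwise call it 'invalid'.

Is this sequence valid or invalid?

Answer: valid

Derivation:
After 1 (firstChild): ol
After 2 (lastChild): html
After 3 (parentNode): ol
After 4 (firstChild): footer
After 5 (lastChild): li
After 6 (parentNode): footer
After 7 (parentNode): ol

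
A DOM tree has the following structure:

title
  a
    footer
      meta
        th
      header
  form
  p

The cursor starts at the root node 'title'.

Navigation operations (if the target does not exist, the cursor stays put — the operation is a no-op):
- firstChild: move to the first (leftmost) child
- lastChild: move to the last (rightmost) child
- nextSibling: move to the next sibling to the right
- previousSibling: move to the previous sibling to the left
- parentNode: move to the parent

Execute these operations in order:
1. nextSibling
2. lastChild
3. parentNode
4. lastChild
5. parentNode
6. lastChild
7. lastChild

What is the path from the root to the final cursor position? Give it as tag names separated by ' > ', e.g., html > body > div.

After 1 (nextSibling): title (no-op, stayed)
After 2 (lastChild): p
After 3 (parentNode): title
After 4 (lastChild): p
After 5 (parentNode): title
After 6 (lastChild): p
After 7 (lastChild): p (no-op, stayed)

Answer: title > p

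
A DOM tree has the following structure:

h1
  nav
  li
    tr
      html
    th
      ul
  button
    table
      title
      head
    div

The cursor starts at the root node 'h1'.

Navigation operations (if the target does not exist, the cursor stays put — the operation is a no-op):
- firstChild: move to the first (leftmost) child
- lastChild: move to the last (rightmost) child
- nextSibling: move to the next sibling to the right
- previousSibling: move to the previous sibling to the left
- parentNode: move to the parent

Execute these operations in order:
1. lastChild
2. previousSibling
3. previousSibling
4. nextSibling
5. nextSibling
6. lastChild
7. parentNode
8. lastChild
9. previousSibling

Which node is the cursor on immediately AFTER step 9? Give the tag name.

Answer: table

Derivation:
After 1 (lastChild): button
After 2 (previousSibling): li
After 3 (previousSibling): nav
After 4 (nextSibling): li
After 5 (nextSibling): button
After 6 (lastChild): div
After 7 (parentNode): button
After 8 (lastChild): div
After 9 (previousSibling): table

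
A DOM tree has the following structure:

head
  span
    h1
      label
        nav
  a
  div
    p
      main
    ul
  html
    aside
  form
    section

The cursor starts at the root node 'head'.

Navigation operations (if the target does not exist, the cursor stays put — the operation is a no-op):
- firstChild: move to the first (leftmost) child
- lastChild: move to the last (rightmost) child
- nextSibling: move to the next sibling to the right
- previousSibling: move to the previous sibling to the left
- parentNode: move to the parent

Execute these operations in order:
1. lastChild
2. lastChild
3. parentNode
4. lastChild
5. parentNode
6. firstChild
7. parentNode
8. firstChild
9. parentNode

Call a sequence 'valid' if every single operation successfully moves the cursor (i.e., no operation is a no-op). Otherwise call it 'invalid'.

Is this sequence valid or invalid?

Answer: valid

Derivation:
After 1 (lastChild): form
After 2 (lastChild): section
After 3 (parentNode): form
After 4 (lastChild): section
After 5 (parentNode): form
After 6 (firstChild): section
After 7 (parentNode): form
After 8 (firstChild): section
After 9 (parentNode): form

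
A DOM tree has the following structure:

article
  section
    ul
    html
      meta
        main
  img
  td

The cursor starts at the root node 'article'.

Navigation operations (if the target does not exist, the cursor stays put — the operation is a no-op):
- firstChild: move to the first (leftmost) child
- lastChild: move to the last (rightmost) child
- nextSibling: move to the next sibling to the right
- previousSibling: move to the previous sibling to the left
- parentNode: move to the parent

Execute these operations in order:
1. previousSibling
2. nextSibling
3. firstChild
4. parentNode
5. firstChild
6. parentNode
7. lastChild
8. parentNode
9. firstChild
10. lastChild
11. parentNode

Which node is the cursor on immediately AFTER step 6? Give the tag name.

After 1 (previousSibling): article (no-op, stayed)
After 2 (nextSibling): article (no-op, stayed)
After 3 (firstChild): section
After 4 (parentNode): article
After 5 (firstChild): section
After 6 (parentNode): article

Answer: article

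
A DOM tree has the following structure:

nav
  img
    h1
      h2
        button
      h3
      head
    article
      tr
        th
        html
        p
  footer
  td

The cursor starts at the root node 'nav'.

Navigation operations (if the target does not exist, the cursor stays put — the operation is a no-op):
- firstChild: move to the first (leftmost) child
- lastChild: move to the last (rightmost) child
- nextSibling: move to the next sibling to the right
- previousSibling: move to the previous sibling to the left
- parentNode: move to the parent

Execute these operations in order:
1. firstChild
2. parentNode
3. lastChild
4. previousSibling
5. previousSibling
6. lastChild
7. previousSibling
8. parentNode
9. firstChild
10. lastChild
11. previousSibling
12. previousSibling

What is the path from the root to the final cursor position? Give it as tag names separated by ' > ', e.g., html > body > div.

Answer: nav > img > h1 > h2

Derivation:
After 1 (firstChild): img
After 2 (parentNode): nav
After 3 (lastChild): td
After 4 (previousSibling): footer
After 5 (previousSibling): img
After 6 (lastChild): article
After 7 (previousSibling): h1
After 8 (parentNode): img
After 9 (firstChild): h1
After 10 (lastChild): head
After 11 (previousSibling): h3
After 12 (previousSibling): h2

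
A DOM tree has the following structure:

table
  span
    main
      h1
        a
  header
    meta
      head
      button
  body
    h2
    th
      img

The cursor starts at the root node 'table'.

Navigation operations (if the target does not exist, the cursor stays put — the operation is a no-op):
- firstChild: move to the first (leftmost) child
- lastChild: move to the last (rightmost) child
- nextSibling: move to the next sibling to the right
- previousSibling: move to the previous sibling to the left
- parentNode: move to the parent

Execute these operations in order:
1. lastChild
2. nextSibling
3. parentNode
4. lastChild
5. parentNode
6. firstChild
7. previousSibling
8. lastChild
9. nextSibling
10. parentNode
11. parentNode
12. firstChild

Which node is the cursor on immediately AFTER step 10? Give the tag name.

Answer: span

Derivation:
After 1 (lastChild): body
After 2 (nextSibling): body (no-op, stayed)
After 3 (parentNode): table
After 4 (lastChild): body
After 5 (parentNode): table
After 6 (firstChild): span
After 7 (previousSibling): span (no-op, stayed)
After 8 (lastChild): main
After 9 (nextSibling): main (no-op, stayed)
After 10 (parentNode): span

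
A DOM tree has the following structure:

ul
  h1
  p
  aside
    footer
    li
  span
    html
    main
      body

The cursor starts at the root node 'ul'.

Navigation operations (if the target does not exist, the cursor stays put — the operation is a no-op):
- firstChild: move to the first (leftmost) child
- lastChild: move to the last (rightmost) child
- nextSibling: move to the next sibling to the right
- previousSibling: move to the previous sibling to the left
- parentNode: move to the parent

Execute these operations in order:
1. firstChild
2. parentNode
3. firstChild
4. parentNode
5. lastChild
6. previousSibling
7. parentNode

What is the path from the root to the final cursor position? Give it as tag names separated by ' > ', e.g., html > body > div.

After 1 (firstChild): h1
After 2 (parentNode): ul
After 3 (firstChild): h1
After 4 (parentNode): ul
After 5 (lastChild): span
After 6 (previousSibling): aside
After 7 (parentNode): ul

Answer: ul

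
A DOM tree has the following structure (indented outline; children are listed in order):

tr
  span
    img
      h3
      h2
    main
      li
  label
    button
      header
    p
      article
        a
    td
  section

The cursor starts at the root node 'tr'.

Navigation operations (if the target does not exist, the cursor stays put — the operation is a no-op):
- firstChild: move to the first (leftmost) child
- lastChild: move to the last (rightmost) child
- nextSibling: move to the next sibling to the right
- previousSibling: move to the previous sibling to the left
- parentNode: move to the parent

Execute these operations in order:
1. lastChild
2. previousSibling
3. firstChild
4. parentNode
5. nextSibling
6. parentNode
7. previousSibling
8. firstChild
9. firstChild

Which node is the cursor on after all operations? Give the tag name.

After 1 (lastChild): section
After 2 (previousSibling): label
After 3 (firstChild): button
After 4 (parentNode): label
After 5 (nextSibling): section
After 6 (parentNode): tr
After 7 (previousSibling): tr (no-op, stayed)
After 8 (firstChild): span
After 9 (firstChild): img

Answer: img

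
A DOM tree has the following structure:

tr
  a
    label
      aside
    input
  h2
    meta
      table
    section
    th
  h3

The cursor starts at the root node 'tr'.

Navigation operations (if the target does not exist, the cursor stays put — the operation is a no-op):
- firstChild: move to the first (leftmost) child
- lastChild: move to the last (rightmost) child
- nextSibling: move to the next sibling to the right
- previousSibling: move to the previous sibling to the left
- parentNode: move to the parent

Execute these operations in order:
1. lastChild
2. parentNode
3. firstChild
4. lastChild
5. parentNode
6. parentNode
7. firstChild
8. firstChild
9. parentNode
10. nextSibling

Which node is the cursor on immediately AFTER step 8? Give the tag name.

After 1 (lastChild): h3
After 2 (parentNode): tr
After 3 (firstChild): a
After 4 (lastChild): input
After 5 (parentNode): a
After 6 (parentNode): tr
After 7 (firstChild): a
After 8 (firstChild): label

Answer: label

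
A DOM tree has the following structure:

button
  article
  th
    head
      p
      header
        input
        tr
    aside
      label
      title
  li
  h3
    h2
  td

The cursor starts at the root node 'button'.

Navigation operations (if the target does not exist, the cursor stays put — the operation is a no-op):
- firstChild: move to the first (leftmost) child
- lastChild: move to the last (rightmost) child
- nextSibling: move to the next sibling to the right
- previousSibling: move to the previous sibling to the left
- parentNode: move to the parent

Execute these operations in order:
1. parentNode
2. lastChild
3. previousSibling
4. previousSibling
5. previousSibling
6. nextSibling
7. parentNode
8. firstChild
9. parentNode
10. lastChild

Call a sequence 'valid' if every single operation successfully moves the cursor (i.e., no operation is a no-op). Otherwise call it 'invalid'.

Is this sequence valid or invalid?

Answer: invalid

Derivation:
After 1 (parentNode): button (no-op, stayed)
After 2 (lastChild): td
After 3 (previousSibling): h3
After 4 (previousSibling): li
After 5 (previousSibling): th
After 6 (nextSibling): li
After 7 (parentNode): button
After 8 (firstChild): article
After 9 (parentNode): button
After 10 (lastChild): td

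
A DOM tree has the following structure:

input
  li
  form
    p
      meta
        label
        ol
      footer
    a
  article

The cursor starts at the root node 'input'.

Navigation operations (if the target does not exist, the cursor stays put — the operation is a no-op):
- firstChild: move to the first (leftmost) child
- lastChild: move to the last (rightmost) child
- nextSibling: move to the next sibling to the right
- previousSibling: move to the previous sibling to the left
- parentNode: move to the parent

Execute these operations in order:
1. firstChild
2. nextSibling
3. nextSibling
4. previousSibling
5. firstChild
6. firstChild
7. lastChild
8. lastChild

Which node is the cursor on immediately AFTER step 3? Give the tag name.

Answer: article

Derivation:
After 1 (firstChild): li
After 2 (nextSibling): form
After 3 (nextSibling): article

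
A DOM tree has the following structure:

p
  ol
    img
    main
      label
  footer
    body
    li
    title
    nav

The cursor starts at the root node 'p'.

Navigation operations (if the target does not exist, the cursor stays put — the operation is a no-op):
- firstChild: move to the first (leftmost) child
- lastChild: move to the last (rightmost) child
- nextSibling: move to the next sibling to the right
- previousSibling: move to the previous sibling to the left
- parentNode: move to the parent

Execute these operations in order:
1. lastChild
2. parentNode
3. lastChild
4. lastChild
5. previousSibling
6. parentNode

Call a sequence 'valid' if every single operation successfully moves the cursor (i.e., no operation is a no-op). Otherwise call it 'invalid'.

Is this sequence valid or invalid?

Answer: valid

Derivation:
After 1 (lastChild): footer
After 2 (parentNode): p
After 3 (lastChild): footer
After 4 (lastChild): nav
After 5 (previousSibling): title
After 6 (parentNode): footer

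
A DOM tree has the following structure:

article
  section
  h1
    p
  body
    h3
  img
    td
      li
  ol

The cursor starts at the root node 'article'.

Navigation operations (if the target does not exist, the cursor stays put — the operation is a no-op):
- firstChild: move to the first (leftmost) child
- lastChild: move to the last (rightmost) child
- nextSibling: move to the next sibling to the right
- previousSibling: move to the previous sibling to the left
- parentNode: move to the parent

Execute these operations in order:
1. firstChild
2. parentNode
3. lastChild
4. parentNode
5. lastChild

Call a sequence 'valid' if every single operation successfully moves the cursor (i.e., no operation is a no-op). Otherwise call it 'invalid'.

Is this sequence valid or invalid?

After 1 (firstChild): section
After 2 (parentNode): article
After 3 (lastChild): ol
After 4 (parentNode): article
After 5 (lastChild): ol

Answer: valid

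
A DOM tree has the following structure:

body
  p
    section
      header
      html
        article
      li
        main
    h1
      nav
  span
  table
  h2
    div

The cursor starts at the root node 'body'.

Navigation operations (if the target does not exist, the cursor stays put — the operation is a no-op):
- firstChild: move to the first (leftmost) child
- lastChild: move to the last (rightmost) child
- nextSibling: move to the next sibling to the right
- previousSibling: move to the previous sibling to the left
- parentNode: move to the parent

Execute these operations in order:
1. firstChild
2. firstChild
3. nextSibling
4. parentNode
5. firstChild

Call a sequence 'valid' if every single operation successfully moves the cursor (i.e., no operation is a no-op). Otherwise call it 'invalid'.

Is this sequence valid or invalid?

After 1 (firstChild): p
After 2 (firstChild): section
After 3 (nextSibling): h1
After 4 (parentNode): p
After 5 (firstChild): section

Answer: valid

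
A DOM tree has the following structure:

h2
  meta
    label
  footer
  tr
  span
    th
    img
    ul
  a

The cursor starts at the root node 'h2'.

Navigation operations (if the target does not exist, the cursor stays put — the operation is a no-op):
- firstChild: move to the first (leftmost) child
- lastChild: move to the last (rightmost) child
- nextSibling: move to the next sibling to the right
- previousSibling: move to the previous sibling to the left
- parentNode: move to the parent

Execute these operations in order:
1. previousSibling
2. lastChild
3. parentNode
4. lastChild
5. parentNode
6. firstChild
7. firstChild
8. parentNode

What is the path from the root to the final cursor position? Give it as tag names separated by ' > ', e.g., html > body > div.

After 1 (previousSibling): h2 (no-op, stayed)
After 2 (lastChild): a
After 3 (parentNode): h2
After 4 (lastChild): a
After 5 (parentNode): h2
After 6 (firstChild): meta
After 7 (firstChild): label
After 8 (parentNode): meta

Answer: h2 > meta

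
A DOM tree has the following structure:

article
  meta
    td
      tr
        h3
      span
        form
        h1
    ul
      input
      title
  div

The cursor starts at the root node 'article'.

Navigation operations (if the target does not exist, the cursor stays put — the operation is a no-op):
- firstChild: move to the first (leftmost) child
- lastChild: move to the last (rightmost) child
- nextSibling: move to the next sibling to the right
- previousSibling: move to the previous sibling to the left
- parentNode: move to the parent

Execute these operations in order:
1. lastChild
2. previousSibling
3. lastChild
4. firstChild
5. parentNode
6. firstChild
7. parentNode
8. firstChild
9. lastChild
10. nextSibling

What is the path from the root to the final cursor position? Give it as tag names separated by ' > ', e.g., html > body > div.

Answer: article > meta > ul > title

Derivation:
After 1 (lastChild): div
After 2 (previousSibling): meta
After 3 (lastChild): ul
After 4 (firstChild): input
After 5 (parentNode): ul
After 6 (firstChild): input
After 7 (parentNode): ul
After 8 (firstChild): input
After 9 (lastChild): input (no-op, stayed)
After 10 (nextSibling): title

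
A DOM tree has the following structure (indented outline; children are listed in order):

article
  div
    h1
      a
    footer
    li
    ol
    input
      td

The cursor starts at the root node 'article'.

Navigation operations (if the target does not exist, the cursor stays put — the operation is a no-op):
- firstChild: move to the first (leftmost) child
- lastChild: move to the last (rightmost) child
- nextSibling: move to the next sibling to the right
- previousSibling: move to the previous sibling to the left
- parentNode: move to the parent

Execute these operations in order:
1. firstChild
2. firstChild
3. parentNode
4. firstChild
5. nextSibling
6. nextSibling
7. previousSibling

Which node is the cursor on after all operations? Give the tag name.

After 1 (firstChild): div
After 2 (firstChild): h1
After 3 (parentNode): div
After 4 (firstChild): h1
After 5 (nextSibling): footer
After 6 (nextSibling): li
After 7 (previousSibling): footer

Answer: footer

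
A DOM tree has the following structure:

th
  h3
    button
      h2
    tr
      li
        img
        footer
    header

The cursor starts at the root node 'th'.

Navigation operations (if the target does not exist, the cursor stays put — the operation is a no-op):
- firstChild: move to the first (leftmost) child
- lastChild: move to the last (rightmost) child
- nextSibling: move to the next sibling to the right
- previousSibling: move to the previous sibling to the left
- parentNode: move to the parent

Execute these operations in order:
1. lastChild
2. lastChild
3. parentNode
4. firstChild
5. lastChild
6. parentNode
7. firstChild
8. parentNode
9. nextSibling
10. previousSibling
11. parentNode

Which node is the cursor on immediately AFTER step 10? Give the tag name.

Answer: button

Derivation:
After 1 (lastChild): h3
After 2 (lastChild): header
After 3 (parentNode): h3
After 4 (firstChild): button
After 5 (lastChild): h2
After 6 (parentNode): button
After 7 (firstChild): h2
After 8 (parentNode): button
After 9 (nextSibling): tr
After 10 (previousSibling): button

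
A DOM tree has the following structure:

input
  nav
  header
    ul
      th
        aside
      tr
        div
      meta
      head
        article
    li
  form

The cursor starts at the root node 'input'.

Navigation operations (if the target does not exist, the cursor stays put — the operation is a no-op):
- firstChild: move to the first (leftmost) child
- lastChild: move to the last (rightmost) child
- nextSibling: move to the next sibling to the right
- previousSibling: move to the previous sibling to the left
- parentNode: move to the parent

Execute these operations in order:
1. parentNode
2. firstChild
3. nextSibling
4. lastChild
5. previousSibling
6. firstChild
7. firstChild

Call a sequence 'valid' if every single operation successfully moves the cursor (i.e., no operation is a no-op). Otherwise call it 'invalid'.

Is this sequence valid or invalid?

After 1 (parentNode): input (no-op, stayed)
After 2 (firstChild): nav
After 3 (nextSibling): header
After 4 (lastChild): li
After 5 (previousSibling): ul
After 6 (firstChild): th
After 7 (firstChild): aside

Answer: invalid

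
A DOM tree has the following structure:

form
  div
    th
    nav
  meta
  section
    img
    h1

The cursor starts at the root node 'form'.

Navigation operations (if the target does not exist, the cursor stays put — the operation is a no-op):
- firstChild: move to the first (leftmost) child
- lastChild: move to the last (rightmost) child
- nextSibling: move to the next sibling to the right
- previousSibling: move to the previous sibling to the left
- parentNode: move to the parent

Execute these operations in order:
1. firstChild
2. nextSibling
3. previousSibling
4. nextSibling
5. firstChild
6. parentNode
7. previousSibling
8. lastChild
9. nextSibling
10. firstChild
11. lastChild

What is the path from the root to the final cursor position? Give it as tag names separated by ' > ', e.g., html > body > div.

Answer: form > section > img

Derivation:
After 1 (firstChild): div
After 2 (nextSibling): meta
After 3 (previousSibling): div
After 4 (nextSibling): meta
After 5 (firstChild): meta (no-op, stayed)
After 6 (parentNode): form
After 7 (previousSibling): form (no-op, stayed)
After 8 (lastChild): section
After 9 (nextSibling): section (no-op, stayed)
After 10 (firstChild): img
After 11 (lastChild): img (no-op, stayed)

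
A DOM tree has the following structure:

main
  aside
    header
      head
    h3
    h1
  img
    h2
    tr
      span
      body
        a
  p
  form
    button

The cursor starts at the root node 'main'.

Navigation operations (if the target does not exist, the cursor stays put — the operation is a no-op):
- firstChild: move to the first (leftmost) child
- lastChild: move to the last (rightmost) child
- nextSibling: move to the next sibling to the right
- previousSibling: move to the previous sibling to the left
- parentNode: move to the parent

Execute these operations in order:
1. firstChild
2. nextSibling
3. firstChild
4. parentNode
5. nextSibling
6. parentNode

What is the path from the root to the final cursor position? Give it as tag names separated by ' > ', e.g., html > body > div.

After 1 (firstChild): aside
After 2 (nextSibling): img
After 3 (firstChild): h2
After 4 (parentNode): img
After 5 (nextSibling): p
After 6 (parentNode): main

Answer: main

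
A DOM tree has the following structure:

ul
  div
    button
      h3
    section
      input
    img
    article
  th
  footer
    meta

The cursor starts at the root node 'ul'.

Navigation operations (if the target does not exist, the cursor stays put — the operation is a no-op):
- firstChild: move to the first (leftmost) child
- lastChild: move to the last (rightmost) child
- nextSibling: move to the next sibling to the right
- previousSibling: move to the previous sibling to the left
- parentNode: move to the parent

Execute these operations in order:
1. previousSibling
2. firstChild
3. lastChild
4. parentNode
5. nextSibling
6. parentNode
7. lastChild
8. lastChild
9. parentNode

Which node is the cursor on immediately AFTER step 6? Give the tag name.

Answer: ul

Derivation:
After 1 (previousSibling): ul (no-op, stayed)
After 2 (firstChild): div
After 3 (lastChild): article
After 4 (parentNode): div
After 5 (nextSibling): th
After 6 (parentNode): ul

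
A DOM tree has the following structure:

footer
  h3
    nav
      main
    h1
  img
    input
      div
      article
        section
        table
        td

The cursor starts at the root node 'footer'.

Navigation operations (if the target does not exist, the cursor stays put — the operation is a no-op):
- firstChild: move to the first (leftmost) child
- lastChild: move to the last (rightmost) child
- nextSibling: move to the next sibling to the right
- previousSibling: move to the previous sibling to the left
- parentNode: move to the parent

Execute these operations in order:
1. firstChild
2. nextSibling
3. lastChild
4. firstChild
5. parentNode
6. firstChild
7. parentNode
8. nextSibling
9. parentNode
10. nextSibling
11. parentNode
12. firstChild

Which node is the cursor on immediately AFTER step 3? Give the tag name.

After 1 (firstChild): h3
After 2 (nextSibling): img
After 3 (lastChild): input

Answer: input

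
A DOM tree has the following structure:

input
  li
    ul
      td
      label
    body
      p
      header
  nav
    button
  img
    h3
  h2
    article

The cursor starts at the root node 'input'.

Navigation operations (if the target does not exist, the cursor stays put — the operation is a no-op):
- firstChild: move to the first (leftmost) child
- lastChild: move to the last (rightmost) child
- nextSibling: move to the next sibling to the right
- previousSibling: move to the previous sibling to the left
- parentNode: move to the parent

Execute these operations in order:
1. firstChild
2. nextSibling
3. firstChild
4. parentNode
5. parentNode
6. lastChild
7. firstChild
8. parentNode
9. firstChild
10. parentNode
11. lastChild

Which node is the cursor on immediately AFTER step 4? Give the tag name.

Answer: nav

Derivation:
After 1 (firstChild): li
After 2 (nextSibling): nav
After 3 (firstChild): button
After 4 (parentNode): nav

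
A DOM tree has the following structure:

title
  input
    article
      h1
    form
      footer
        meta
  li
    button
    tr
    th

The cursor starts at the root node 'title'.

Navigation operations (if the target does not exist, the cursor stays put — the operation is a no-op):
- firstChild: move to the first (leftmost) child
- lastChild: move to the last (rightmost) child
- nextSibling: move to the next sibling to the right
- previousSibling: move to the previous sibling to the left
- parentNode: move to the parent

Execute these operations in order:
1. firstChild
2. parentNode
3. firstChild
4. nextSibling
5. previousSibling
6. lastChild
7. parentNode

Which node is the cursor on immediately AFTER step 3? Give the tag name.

Answer: input

Derivation:
After 1 (firstChild): input
After 2 (parentNode): title
After 3 (firstChild): input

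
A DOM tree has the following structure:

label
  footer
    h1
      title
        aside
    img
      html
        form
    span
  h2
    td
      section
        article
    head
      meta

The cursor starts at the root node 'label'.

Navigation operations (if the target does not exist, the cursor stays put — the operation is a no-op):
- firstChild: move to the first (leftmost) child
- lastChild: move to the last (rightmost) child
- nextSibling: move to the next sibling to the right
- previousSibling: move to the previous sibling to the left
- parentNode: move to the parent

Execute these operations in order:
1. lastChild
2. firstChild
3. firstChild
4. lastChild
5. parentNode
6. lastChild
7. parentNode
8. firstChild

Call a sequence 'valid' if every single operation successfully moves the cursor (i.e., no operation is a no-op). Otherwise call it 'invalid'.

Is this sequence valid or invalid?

Answer: valid

Derivation:
After 1 (lastChild): h2
After 2 (firstChild): td
After 3 (firstChild): section
After 4 (lastChild): article
After 5 (parentNode): section
After 6 (lastChild): article
After 7 (parentNode): section
After 8 (firstChild): article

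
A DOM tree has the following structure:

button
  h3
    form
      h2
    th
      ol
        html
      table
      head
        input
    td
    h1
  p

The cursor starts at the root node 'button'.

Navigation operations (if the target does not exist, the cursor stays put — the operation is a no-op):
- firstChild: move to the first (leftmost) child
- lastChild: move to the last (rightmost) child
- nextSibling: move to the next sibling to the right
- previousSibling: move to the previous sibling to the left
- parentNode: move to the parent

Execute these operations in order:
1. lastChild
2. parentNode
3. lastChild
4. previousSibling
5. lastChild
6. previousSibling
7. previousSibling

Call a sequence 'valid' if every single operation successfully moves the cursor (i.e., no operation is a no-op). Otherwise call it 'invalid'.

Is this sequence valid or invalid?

Answer: valid

Derivation:
After 1 (lastChild): p
After 2 (parentNode): button
After 3 (lastChild): p
After 4 (previousSibling): h3
After 5 (lastChild): h1
After 6 (previousSibling): td
After 7 (previousSibling): th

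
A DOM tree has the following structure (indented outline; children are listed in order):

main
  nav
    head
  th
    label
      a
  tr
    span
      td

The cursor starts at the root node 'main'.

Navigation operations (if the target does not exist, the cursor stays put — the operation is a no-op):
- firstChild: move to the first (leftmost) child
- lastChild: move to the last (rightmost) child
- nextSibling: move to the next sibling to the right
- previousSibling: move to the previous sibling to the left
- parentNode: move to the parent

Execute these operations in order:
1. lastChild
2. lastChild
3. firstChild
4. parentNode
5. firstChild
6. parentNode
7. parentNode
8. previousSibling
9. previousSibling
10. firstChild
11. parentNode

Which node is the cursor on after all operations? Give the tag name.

Answer: nav

Derivation:
After 1 (lastChild): tr
After 2 (lastChild): span
After 3 (firstChild): td
After 4 (parentNode): span
After 5 (firstChild): td
After 6 (parentNode): span
After 7 (parentNode): tr
After 8 (previousSibling): th
After 9 (previousSibling): nav
After 10 (firstChild): head
After 11 (parentNode): nav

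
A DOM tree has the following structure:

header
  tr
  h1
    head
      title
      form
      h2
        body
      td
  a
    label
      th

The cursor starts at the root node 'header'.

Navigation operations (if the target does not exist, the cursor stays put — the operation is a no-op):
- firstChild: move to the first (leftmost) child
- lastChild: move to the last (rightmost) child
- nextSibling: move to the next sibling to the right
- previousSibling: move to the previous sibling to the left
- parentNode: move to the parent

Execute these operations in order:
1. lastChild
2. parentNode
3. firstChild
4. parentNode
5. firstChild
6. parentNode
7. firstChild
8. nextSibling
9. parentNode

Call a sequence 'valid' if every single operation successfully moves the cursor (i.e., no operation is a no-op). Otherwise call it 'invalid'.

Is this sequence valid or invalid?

After 1 (lastChild): a
After 2 (parentNode): header
After 3 (firstChild): tr
After 4 (parentNode): header
After 5 (firstChild): tr
After 6 (parentNode): header
After 7 (firstChild): tr
After 8 (nextSibling): h1
After 9 (parentNode): header

Answer: valid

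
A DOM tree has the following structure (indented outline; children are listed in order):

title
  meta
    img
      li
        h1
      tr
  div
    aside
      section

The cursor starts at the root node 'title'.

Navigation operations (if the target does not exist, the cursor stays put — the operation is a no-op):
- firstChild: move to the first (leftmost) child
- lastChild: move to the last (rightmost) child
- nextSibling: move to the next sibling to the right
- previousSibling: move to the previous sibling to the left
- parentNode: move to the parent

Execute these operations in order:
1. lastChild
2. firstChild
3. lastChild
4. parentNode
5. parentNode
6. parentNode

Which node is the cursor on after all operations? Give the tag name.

After 1 (lastChild): div
After 2 (firstChild): aside
After 3 (lastChild): section
After 4 (parentNode): aside
After 5 (parentNode): div
After 6 (parentNode): title

Answer: title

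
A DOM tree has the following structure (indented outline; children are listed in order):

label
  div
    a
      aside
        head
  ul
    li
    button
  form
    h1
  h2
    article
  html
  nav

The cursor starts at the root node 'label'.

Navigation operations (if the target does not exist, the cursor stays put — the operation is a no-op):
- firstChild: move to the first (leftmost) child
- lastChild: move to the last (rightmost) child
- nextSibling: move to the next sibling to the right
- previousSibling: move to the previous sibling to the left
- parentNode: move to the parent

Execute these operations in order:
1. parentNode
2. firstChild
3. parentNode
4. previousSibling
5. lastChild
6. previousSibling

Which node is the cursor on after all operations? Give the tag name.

Answer: html

Derivation:
After 1 (parentNode): label (no-op, stayed)
After 2 (firstChild): div
After 3 (parentNode): label
After 4 (previousSibling): label (no-op, stayed)
After 5 (lastChild): nav
After 6 (previousSibling): html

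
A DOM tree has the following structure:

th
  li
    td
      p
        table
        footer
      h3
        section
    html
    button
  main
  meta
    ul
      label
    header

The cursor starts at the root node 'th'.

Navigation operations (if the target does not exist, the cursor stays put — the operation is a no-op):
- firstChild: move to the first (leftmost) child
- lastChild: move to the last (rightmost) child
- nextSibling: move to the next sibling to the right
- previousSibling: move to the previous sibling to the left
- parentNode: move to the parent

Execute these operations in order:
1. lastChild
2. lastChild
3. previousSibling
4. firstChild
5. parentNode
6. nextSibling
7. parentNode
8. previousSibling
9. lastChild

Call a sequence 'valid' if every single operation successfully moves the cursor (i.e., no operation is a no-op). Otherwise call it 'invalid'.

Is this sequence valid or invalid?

After 1 (lastChild): meta
After 2 (lastChild): header
After 3 (previousSibling): ul
After 4 (firstChild): label
After 5 (parentNode): ul
After 6 (nextSibling): header
After 7 (parentNode): meta
After 8 (previousSibling): main
After 9 (lastChild): main (no-op, stayed)

Answer: invalid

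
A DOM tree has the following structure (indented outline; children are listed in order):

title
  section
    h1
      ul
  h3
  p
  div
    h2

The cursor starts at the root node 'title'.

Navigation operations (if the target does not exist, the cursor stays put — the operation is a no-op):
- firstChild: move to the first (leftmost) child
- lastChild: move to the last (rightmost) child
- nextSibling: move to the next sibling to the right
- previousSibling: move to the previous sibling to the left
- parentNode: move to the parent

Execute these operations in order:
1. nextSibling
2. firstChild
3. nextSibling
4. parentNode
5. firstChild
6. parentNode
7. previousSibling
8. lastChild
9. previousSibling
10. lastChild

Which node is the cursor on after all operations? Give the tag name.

Answer: p

Derivation:
After 1 (nextSibling): title (no-op, stayed)
After 2 (firstChild): section
After 3 (nextSibling): h3
After 4 (parentNode): title
After 5 (firstChild): section
After 6 (parentNode): title
After 7 (previousSibling): title (no-op, stayed)
After 8 (lastChild): div
After 9 (previousSibling): p
After 10 (lastChild): p (no-op, stayed)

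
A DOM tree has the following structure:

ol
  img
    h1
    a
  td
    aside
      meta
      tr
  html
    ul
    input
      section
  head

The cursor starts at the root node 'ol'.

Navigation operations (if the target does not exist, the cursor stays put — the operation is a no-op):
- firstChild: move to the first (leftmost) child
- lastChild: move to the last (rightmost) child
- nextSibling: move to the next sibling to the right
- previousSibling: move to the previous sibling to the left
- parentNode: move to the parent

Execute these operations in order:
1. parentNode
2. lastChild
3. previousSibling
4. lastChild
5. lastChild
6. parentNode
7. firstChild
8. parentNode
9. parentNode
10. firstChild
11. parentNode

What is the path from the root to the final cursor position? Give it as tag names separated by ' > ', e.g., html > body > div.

After 1 (parentNode): ol (no-op, stayed)
After 2 (lastChild): head
After 3 (previousSibling): html
After 4 (lastChild): input
After 5 (lastChild): section
After 6 (parentNode): input
After 7 (firstChild): section
After 8 (parentNode): input
After 9 (parentNode): html
After 10 (firstChild): ul
After 11 (parentNode): html

Answer: ol > html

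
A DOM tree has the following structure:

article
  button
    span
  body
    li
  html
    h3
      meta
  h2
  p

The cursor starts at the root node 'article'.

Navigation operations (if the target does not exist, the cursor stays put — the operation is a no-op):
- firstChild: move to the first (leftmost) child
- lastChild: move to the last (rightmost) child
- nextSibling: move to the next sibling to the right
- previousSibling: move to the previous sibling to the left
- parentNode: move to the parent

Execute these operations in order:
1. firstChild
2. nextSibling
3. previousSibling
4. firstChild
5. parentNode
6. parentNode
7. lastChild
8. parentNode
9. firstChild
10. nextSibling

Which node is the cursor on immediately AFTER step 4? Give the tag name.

Answer: span

Derivation:
After 1 (firstChild): button
After 2 (nextSibling): body
After 3 (previousSibling): button
After 4 (firstChild): span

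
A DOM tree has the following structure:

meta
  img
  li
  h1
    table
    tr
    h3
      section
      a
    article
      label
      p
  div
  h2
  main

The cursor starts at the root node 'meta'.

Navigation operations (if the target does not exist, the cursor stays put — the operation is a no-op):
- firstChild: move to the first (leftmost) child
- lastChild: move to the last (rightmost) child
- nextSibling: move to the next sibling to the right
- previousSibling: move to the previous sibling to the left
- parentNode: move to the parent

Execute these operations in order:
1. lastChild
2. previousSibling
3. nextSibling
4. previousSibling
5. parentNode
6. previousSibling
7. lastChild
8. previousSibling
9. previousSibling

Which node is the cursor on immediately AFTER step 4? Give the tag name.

After 1 (lastChild): main
After 2 (previousSibling): h2
After 3 (nextSibling): main
After 4 (previousSibling): h2

Answer: h2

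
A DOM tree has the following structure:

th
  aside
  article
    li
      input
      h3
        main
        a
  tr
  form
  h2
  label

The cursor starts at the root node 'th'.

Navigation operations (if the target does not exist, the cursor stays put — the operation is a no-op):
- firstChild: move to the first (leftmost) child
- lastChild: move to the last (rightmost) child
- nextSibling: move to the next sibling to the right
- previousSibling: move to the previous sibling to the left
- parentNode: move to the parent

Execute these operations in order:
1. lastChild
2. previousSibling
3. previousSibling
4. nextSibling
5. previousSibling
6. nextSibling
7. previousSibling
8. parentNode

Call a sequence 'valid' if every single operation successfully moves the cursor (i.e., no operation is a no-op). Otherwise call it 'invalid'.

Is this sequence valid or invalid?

Answer: valid

Derivation:
After 1 (lastChild): label
After 2 (previousSibling): h2
After 3 (previousSibling): form
After 4 (nextSibling): h2
After 5 (previousSibling): form
After 6 (nextSibling): h2
After 7 (previousSibling): form
After 8 (parentNode): th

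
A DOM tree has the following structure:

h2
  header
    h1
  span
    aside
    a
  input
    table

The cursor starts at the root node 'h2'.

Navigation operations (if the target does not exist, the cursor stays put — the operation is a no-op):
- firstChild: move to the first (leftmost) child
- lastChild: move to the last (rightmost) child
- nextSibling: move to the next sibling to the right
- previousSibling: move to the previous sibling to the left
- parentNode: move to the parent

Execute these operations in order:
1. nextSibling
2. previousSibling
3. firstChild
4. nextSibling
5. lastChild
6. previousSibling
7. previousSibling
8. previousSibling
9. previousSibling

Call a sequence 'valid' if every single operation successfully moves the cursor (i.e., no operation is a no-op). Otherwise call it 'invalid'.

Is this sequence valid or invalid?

After 1 (nextSibling): h2 (no-op, stayed)
After 2 (previousSibling): h2 (no-op, stayed)
After 3 (firstChild): header
After 4 (nextSibling): span
After 5 (lastChild): a
After 6 (previousSibling): aside
After 7 (previousSibling): aside (no-op, stayed)
After 8 (previousSibling): aside (no-op, stayed)
After 9 (previousSibling): aside (no-op, stayed)

Answer: invalid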